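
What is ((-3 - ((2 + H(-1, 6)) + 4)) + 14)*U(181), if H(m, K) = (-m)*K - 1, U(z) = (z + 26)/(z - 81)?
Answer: 0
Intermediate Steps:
U(z) = (26 + z)/(-81 + z)
H(m, K) = -1 - K*m (H(m, K) = -K*m - 1 = -1 - K*m)
((-3 - ((2 + H(-1, 6)) + 4)) + 14)*U(181) = ((-3 - ((2 + (-1 - 1*6*(-1))) + 4)) + 14)*((26 + 181)/(-81 + 181)) = ((-3 - ((2 + (-1 + 6)) + 4)) + 14)*(207/100) = ((-3 - ((2 + 5) + 4)) + 14)*((1/100)*207) = ((-3 - (7 + 4)) + 14)*(207/100) = ((-3 - 1*11) + 14)*(207/100) = ((-3 - 11) + 14)*(207/100) = (-14 + 14)*(207/100) = 0*(207/100) = 0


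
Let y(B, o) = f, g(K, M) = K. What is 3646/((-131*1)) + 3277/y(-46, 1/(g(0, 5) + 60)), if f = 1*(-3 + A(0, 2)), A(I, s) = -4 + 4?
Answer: -440225/393 ≈ -1120.2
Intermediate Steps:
A(I, s) = 0
f = -3 (f = 1*(-3 + 0) = 1*(-3) = -3)
y(B, o) = -3
3646/((-131*1)) + 3277/y(-46, 1/(g(0, 5) + 60)) = 3646/((-131*1)) + 3277/(-3) = 3646/(-131) + 3277*(-⅓) = 3646*(-1/131) - 3277/3 = -3646/131 - 3277/3 = -440225/393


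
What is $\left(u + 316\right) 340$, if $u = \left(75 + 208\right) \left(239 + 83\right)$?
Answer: $31090280$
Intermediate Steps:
$u = 91126$ ($u = 283 \cdot 322 = 91126$)
$\left(u + 316\right) 340 = \left(91126 + 316\right) 340 = 91442 \cdot 340 = 31090280$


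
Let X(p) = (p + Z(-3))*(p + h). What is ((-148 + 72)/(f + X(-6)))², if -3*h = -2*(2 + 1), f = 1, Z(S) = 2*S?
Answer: 5776/2401 ≈ 2.4057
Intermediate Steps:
h = 2 (h = -(-2)*(2 + 1)/3 = -(-2)*3/3 = -⅓*(-6) = 2)
X(p) = (-6 + p)*(2 + p) (X(p) = (p + 2*(-3))*(p + 2) = (p - 6)*(2 + p) = (-6 + p)*(2 + p))
((-148 + 72)/(f + X(-6)))² = ((-148 + 72)/(1 + (-12 + (-6)² - 4*(-6))))² = (-76/(1 + (-12 + 36 + 24)))² = (-76/(1 + 48))² = (-76/49)² = 5776/2401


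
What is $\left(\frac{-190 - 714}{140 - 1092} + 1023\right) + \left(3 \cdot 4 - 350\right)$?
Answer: $\frac{81628}{119} \approx 685.95$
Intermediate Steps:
$\left(\frac{-190 - 714}{140 - 1092} + 1023\right) + \left(3 \cdot 4 - 350\right) = \left(- \frac{904}{-952} + 1023\right) + \left(12 - 350\right) = \left(\left(-904\right) \left(- \frac{1}{952}\right) + 1023\right) - 338 = \left(\frac{113}{119} + 1023\right) - 338 = \frac{121850}{119} - 338 = \frac{81628}{119}$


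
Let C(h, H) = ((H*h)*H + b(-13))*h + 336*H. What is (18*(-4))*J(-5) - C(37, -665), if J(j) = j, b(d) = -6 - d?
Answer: -605182484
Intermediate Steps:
C(h, H) = 336*H + h*(7 + h*H**2) (C(h, H) = ((H*h)*H + (-6 - 1*(-13)))*h + 336*H = (h*H**2 + (-6 + 13))*h + 336*H = (h*H**2 + 7)*h + 336*H = (7 + h*H**2)*h + 336*H = h*(7 + h*H**2) + 336*H = 336*H + h*(7 + h*H**2))
(18*(-4))*J(-5) - C(37, -665) = (18*(-4))*(-5) - (7*37 + 336*(-665) + (-665)**2*37**2) = -72*(-5) - (259 - 223440 + 442225*1369) = 360 - (259 - 223440 + 605406025) = 360 - 1*605182844 = 360 - 605182844 = -605182484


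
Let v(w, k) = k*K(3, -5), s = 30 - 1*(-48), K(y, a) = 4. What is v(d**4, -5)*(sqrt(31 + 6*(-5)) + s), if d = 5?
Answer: -1580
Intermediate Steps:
s = 78 (s = 30 + 48 = 78)
v(w, k) = 4*k (v(w, k) = k*4 = 4*k)
v(d**4, -5)*(sqrt(31 + 6*(-5)) + s) = (4*(-5))*(sqrt(31 + 6*(-5)) + 78) = -20*(sqrt(31 - 30) + 78) = -20*(sqrt(1) + 78) = -20*(1 + 78) = -20*79 = -1580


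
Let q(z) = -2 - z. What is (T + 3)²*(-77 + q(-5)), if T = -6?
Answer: -666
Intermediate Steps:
(T + 3)²*(-77 + q(-5)) = (-6 + 3)²*(-77 + (-2 - 1*(-5))) = (-3)²*(-77 + (-2 + 5)) = 9*(-77 + 3) = 9*(-74) = -666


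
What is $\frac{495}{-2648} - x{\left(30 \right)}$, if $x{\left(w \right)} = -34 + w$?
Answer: $\frac{10097}{2648} \approx 3.8131$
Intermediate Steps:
$\frac{495}{-2648} - x{\left(30 \right)} = \frac{495}{-2648} - \left(-34 + 30\right) = 495 \left(- \frac{1}{2648}\right) - -4 = - \frac{495}{2648} + 4 = \frac{10097}{2648}$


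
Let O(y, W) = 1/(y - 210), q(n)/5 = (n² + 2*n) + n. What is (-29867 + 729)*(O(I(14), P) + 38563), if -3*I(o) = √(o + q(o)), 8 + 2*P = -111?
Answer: -15879401376793/14132 - 43707*√301/98924 ≈ -1.1236e+9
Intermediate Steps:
P = -119/2 (P = -4 + (½)*(-111) = -4 - 111/2 = -119/2 ≈ -59.500)
q(n) = 5*n² + 15*n (q(n) = 5*((n² + 2*n) + n) = 5*(n² + 3*n) = 5*n² + 15*n)
I(o) = -√(o + 5*o*(3 + o))/3
O(y, W) = 1/(-210 + y)
(-29867 + 729)*(O(I(14), P) + 38563) = (-29867 + 729)*(1/(-210 - √14*√(16 + 5*14)/3) + 38563) = -29138*(1/(-210 - √14*√(16 + 70)/3) + 38563) = -29138*(1/(-210 - 2*√301/3) + 38563) = -29138*(38563 + 1/(-210 - 2*√301/3)) = -1123648694 - 29138/(-210 - 2*√301/3)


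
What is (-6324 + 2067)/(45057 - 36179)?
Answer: -4257/8878 ≈ -0.47950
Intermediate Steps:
(-6324 + 2067)/(45057 - 36179) = -4257/8878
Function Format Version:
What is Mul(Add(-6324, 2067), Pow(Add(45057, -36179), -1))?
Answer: Rational(-4257, 8878) ≈ -0.47950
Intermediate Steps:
Mul(Add(-6324, 2067), Pow(Add(45057, -36179), -1)) = Mul(-4257, Pow(8878, -1)) = Mul(-4257, Rational(1, 8878)) = Rational(-4257, 8878)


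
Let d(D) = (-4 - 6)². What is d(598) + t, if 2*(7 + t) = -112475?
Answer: -112289/2 ≈ -56145.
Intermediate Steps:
t = -112489/2 (t = -7 + (½)*(-112475) = -7 - 112475/2 = -112489/2 ≈ -56245.)
d(D) = 100 (d(D) = (-10)² = 100)
d(598) + t = 100 - 112489/2 = -112289/2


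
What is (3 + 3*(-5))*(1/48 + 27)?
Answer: -1297/4 ≈ -324.25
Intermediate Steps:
(3 + 3*(-5))*(1/48 + 27) = (3 - 15)*(1/48 + 27) = -12*1297/48 = -1297/4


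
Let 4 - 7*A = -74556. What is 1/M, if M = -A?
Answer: -7/74560 ≈ -9.3884e-5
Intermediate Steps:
A = 74560/7 (A = 4/7 - ⅐*(-74556) = 4/7 + 74556/7 = 74560/7 ≈ 10651.)
M = -74560/7 (M = -1*74560/7 = -74560/7 ≈ -10651.)
1/M = 1/(-74560/7) = -7/74560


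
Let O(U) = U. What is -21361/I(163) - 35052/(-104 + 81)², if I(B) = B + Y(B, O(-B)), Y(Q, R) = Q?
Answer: -988127/7498 ≈ -131.79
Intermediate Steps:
I(B) = 2*B (I(B) = B + B = 2*B)
-21361/I(163) - 35052/(-104 + 81)² = -21361/(2*163) - 35052/(-104 + 81)² = -21361/326 - 35052/((-23)²) = -21361*1/326 - 35052/529 = -21361/326 - 35052*1/529 = -21361/326 - 1524/23 = -988127/7498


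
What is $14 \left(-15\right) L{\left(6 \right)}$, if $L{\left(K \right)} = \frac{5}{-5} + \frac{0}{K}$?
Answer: $210$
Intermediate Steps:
$L{\left(K \right)} = -1$ ($L{\left(K \right)} = 5 \left(- \frac{1}{5}\right) + 0 = -1 + 0 = -1$)
$14 \left(-15\right) L{\left(6 \right)} = 14 \left(-15\right) \left(-1\right) = \left(-210\right) \left(-1\right) = 210$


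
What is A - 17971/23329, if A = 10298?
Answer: 240224071/23329 ≈ 10297.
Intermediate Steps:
A - 17971/23329 = 10298 - 17971/23329 = 240224071/23329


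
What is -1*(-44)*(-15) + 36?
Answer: -624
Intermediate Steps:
-1*(-44)*(-15) + 36 = 44*(-15) + 36 = -660 + 36 = -624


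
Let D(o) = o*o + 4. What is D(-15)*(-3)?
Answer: -687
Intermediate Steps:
D(o) = 4 + o² (D(o) = o² + 4 = 4 + o²)
D(-15)*(-3) = (4 + (-15)²)*(-3) = (4 + 225)*(-3) = 229*(-3) = -687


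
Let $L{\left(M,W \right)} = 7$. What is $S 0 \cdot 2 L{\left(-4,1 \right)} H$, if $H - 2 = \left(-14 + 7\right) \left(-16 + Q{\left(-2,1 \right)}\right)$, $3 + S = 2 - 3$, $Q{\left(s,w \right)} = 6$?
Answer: $0$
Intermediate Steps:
$S = -4$ ($S = -3 + \left(2 - 3\right) = -3 - 1 = -4$)
$H = 72$ ($H = 2 + \left(-14 + 7\right) \left(-16 + 6\right) = 2 - -70 = 2 + 70 = 72$)
$S 0 \cdot 2 L{\left(-4,1 \right)} H = - 4 \cdot 0 \cdot 2 \cdot 7 \cdot 72 = \left(-4\right) 0 \cdot 7 \cdot 72 = 0 \cdot 7 \cdot 72 = 0 \cdot 72 = 0$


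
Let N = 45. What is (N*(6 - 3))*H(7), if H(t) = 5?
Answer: 675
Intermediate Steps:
(N*(6 - 3))*H(7) = (45*(6 - 3))*5 = (45*3)*5 = 135*5 = 675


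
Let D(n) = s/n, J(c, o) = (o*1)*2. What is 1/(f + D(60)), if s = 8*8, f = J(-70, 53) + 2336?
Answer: 15/36646 ≈ 0.00040932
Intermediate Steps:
J(c, o) = 2*o (J(c, o) = o*2 = 2*o)
f = 2442 (f = 2*53 + 2336 = 106 + 2336 = 2442)
s = 64
D(n) = 64/n
1/(f + D(60)) = 1/(2442 + 64/60) = 1/(2442 + 64*(1/60)) = 1/(2442 + 16/15) = 1/(36646/15) = 15/36646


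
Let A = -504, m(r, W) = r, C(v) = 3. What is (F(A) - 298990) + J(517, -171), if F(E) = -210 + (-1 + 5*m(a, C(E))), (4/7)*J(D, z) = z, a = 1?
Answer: -1197981/4 ≈ -2.9950e+5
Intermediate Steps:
J(D, z) = 7*z/4
F(E) = -206 (F(E) = -210 + (-1 + 5*1) = -210 + (-1 + 5) = -210 + 4 = -206)
(F(A) - 298990) + J(517, -171) = (-206 - 298990) + (7/4)*(-171) = -299196 - 1197/4 = -1197981/4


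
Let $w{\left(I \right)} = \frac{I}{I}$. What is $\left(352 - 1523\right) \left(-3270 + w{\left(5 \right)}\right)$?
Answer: $3827999$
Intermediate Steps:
$w{\left(I \right)} = 1$
$\left(352 - 1523\right) \left(-3270 + w{\left(5 \right)}\right) = \left(352 - 1523\right) \left(-3270 + 1\right) = \left(-1171\right) \left(-3269\right) = 3827999$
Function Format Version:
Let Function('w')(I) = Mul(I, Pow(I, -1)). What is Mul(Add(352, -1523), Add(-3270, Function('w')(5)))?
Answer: 3827999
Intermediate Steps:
Function('w')(I) = 1
Mul(Add(352, -1523), Add(-3270, Function('w')(5))) = Mul(Add(352, -1523), Add(-3270, 1)) = Mul(-1171, -3269) = 3827999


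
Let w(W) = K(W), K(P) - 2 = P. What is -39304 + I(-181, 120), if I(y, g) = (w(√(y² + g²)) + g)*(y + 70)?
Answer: -52846 - 111*√47161 ≈ -76951.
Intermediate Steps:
K(P) = 2 + P
w(W) = 2 + W
I(y, g) = (70 + y)*(2 + g + √(g² + y²)) (I(y, g) = ((2 + √(y² + g²)) + g)*(y + 70) = ((2 + √(g² + y²)) + g)*(70 + y) = (2 + g + √(g² + y²))*(70 + y) = (70 + y)*(2 + g + √(g² + y²)))
-39304 + I(-181, 120) = -39304 + (140 + 70*120 + 70*√(120² + (-181)²) + 120*(-181) - 181*(2 + √(120² + (-181)²))) = -39304 + (140 + 8400 + 70*√(14400 + 32761) - 21720 - 181*(2 + √(14400 + 32761))) = -39304 + (140 + 8400 + 70*√47161 - 21720 - 181*(2 + √47161)) = -39304 + (140 + 8400 + 70*√47161 - 21720 + (-362 - 181*√47161)) = -39304 + (-13542 - 111*√47161) = -52846 - 111*√47161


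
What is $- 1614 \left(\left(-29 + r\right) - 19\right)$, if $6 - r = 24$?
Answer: $106524$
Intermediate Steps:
$r = -18$ ($r = 6 - 24 = -18$)
$- 1614 \left(\left(-29 + r\right) - 19\right) = - 1614 \left(\left(-29 - 18\right) - 19\right) = - 1614 \left(-47 - 19\right) = \left(-1614\right) \left(-66\right) = 106524$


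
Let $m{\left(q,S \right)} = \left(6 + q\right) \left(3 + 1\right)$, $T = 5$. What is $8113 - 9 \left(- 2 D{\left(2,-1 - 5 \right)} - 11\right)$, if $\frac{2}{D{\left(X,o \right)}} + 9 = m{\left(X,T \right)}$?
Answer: $\frac{188912}{23} \approx 8213.6$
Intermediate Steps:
$m{\left(q,S \right)} = 24 + 4 q$ ($m{\left(q,S \right)} = \left(6 + q\right) 4 = 24 + 4 q$)
$D{\left(X,o \right)} = \frac{2}{15 + 4 X}$ ($D{\left(X,o \right)} = \frac{2}{-9 + \left(24 + 4 X\right)} = \frac{2}{15 + 4 X}$)
$8113 - 9 \left(- 2 D{\left(2,-1 - 5 \right)} - 11\right) = 8113 - 9 \left(- 2 \frac{2}{15 + 4 \cdot 2} - 11\right) = 8113 - 9 \left(- 2 \frac{2}{15 + 8} - 11\right) = 8113 - 9 \left(- 2 \cdot \frac{2}{23} - 11\right) = 8113 - 9 \left(- 2 \cdot 2 \cdot \frac{1}{23} - 11\right) = 8113 - 9 \left(\left(-2\right) \frac{2}{23} - 11\right) = 8113 - 9 \left(- \frac{4}{23} - 11\right) = 8113 - 9 \left(- \frac{257}{23}\right) = 8113 - - \frac{2313}{23} = 8113 + \frac{2313}{23} = \frac{188912}{23}$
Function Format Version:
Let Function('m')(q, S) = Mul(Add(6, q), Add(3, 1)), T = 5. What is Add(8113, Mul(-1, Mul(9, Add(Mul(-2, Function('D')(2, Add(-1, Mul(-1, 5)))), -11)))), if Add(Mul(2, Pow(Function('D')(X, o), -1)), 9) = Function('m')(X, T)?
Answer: Rational(188912, 23) ≈ 8213.6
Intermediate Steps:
Function('m')(q, S) = Add(24, Mul(4, q)) (Function('m')(q, S) = Mul(Add(6, q), 4) = Add(24, Mul(4, q)))
Function('D')(X, o) = Mul(2, Pow(Add(15, Mul(4, X)), -1)) (Function('D')(X, o) = Mul(2, Pow(Add(-9, Add(24, Mul(4, X))), -1)) = Mul(2, Pow(Add(15, Mul(4, X)), -1)))
Add(8113, Mul(-1, Mul(9, Add(Mul(-2, Function('D')(2, Add(-1, Mul(-1, 5)))), -11)))) = Add(8113, Mul(-1, Mul(9, Add(Mul(-2, Mul(2, Pow(Add(15, Mul(4, 2)), -1))), -11)))) = Add(8113, Mul(-1, Mul(9, Add(Mul(-2, Mul(2, Pow(Add(15, 8), -1))), -11)))) = Add(8113, Mul(-1, Mul(9, Add(Mul(-2, Mul(2, Pow(23, -1))), -11)))) = Add(8113, Mul(-1, Mul(9, Add(Mul(-2, Mul(2, Rational(1, 23))), -11)))) = Add(8113, Mul(-1, Mul(9, Add(Mul(-2, Rational(2, 23)), -11)))) = Add(8113, Mul(-1, Mul(9, Add(Rational(-4, 23), -11)))) = Add(8113, Mul(-1, Mul(9, Rational(-257, 23)))) = Add(8113, Mul(-1, Rational(-2313, 23))) = Add(8113, Rational(2313, 23)) = Rational(188912, 23)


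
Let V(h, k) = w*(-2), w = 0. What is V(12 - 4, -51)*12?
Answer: 0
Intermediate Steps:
V(h, k) = 0 (V(h, k) = 0*(-2) = 0)
V(12 - 4, -51)*12 = 0*12 = 0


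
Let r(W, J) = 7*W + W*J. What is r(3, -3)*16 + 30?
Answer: 222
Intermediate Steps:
r(W, J) = 7*W + J*W
r(3, -3)*16 + 30 = (3*(7 - 3))*16 + 30 = (3*4)*16 + 30 = 12*16 + 30 = 192 + 30 = 222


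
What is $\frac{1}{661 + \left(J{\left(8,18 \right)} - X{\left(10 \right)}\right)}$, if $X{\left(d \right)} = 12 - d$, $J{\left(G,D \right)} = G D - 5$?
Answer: $\frac{1}{798} \approx 0.0012531$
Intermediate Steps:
$J{\left(G,D \right)} = -5 + D G$ ($J{\left(G,D \right)} = D G - 5 = -5 + D G$)
$\frac{1}{661 + \left(J{\left(8,18 \right)} - X{\left(10 \right)}\right)} = \frac{1}{661 + \left(\left(-5 + 18 \cdot 8\right) - \left(12 - 10\right)\right)} = \frac{1}{661 + \left(\left(-5 + 144\right) - \left(12 - 10\right)\right)} = \frac{1}{661 + \left(139 - 2\right)} = \frac{1}{661 + 137} = \frac{1}{798}$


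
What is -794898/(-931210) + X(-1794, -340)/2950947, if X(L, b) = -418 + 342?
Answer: 61727134117/72314509365 ≈ 0.85359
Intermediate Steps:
X(L, b) = -76
-794898/(-931210) + X(-1794, -340)/2950947 = -794898/(-931210) - 76/2950947 = -794898*(-1/931210) - 76*1/2950947 = 397449/465605 - 4/155313 = 61727134117/72314509365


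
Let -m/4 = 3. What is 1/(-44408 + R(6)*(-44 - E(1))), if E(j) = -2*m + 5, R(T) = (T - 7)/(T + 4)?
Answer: -10/444007 ≈ -2.2522e-5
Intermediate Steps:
m = -12 (m = -4*3 = -12)
R(T) = (-7 + T)/(4 + T)
E(j) = 29 (E(j) = -2*(-12) + 5 = 24 + 5 = 29)
1/(-44408 + R(6)*(-44 - E(1))) = 1/(-44408 + ((-7 + 6)/(4 + 6))*(-44 - 1*29)) = 1/(-44408 + (-1/10)*(-44 - 29)) = 1/(-44408 + ((1/10)*(-1))*(-73)) = 1/(-44408 - 1/10*(-73)) = 1/(-44408 + 73/10) = 1/(-444007/10) = -10/444007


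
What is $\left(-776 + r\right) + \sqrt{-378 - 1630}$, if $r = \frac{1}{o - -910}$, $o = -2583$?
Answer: $- \frac{1298249}{1673} + 2 i \sqrt{502} \approx -776.0 + 44.811 i$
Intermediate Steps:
$r = - \frac{1}{1673}$ ($r = \frac{1}{-2583 - -910} = \frac{1}{-2583 + \left(-387 + 1297\right)} = \frac{1}{-2583 + 910} = \frac{1}{-1673} = - \frac{1}{1673} \approx -0.00059773$)
$\left(-776 + r\right) + \sqrt{-378 - 1630} = \left(-776 - \frac{1}{1673}\right) + \sqrt{-378 - 1630} = - \frac{1298249}{1673} + \sqrt{-2008} = - \frac{1298249}{1673} + 2 i \sqrt{502}$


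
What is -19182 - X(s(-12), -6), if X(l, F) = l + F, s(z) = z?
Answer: -19164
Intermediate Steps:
X(l, F) = F + l
-19182 - X(s(-12), -6) = -19182 - (-6 - 12) = -19182 - 1*(-18) = -19182 + 18 = -19164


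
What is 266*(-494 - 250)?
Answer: -197904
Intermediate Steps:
266*(-494 - 250) = 266*(-744) = -197904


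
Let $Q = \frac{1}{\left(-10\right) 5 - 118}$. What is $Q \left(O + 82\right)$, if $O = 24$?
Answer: $- \frac{53}{84} \approx -0.63095$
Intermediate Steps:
$Q = - \frac{1}{168}$ ($Q = \frac{1}{-50 - 118} = \frac{1}{-168} = - \frac{1}{168} \approx -0.0059524$)
$Q \left(O + 82\right) = - \frac{24 + 82}{168} = \left(- \frac{1}{168}\right) 106 = - \frac{53}{84}$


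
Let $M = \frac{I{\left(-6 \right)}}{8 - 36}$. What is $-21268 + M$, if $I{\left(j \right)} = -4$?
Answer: $- \frac{148875}{7} \approx -21268.0$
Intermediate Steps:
$M = \frac{1}{7}$ ($M = - \frac{4}{8 - 36} = - \frac{4}{-28} = \left(-4\right) \left(- \frac{1}{28}\right) = \frac{1}{7} \approx 0.14286$)
$-21268 + M = -21268 + \frac{1}{7} = - \frac{148875}{7}$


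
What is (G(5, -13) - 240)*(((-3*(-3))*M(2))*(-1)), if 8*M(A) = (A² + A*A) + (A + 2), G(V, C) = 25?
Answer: 5805/2 ≈ 2902.5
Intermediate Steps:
M(A) = ¼ + A²/4 + A/8 (M(A) = ((A² + A*A) + (A + 2))/8 = ((A² + A²) + (2 + A))/8 = (2*A² + (2 + A))/8 = (2 + A + 2*A²)/8 = ¼ + A²/4 + A/8)
(G(5, -13) - 240)*(((-3*(-3))*M(2))*(-1)) = (25 - 240)*(((-3*(-3))*(¼ + (¼)*2² + (⅛)*2))*(-1)) = -215*9*(¼ + (¼)*4 + ¼)*(-1) = -215*9*(¼ + 1 + ¼)*(-1) = -215*9*(3/2)*(-1) = -5805*(-1)/2 = -215*(-27/2) = 5805/2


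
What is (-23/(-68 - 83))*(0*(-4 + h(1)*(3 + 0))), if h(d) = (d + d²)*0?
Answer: 0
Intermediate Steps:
h(d) = 0
(-23/(-68 - 83))*(0*(-4 + h(1)*(3 + 0))) = (-23/(-68 - 83))*(0*(-4 + 0*(3 + 0))) = (-23/(-151))*(0*(-4 + 0*3)) = (-23*(-1/151))*(0*(-4 + 0)) = 23*(0*(-4))/151 = (23/151)*0 = 0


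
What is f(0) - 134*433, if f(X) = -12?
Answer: -58034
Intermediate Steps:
f(0) - 134*433 = -12 - 134*433 = -12 - 58022 = -58034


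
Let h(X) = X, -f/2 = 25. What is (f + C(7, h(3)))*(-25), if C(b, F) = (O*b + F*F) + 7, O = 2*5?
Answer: -900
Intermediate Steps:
f = -50 (f = -2*25 = -50)
O = 10
C(b, F) = 7 + F**2 + 10*b (C(b, F) = (10*b + F*F) + 7 = (10*b + F**2) + 7 = (F**2 + 10*b) + 7 = 7 + F**2 + 10*b)
(f + C(7, h(3)))*(-25) = (-50 + (7 + 3**2 + 10*7))*(-25) = (-50 + (7 + 9 + 70))*(-25) = (-50 + 86)*(-25) = 36*(-25) = -900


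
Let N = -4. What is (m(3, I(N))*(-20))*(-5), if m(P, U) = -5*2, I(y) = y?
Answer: -1000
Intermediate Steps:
m(P, U) = -10
(m(3, I(N))*(-20))*(-5) = -10*(-20)*(-5) = 200*(-5) = -1000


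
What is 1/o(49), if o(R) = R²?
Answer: 1/2401 ≈ 0.00041649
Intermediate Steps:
1/o(49) = 1/(49²) = 1/2401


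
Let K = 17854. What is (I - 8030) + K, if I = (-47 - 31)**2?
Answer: 15908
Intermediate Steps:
I = 6084 (I = (-78)**2 = 6084)
(I - 8030) + K = (6084 - 8030) + 17854 = -1946 + 17854 = 15908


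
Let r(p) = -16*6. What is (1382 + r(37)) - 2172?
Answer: -886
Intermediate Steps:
r(p) = -96
(1382 + r(37)) - 2172 = (1382 - 96) - 2172 = 1286 - 2172 = -886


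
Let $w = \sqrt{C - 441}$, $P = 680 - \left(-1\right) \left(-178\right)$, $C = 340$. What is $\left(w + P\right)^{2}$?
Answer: $\left(502 + i \sqrt{101}\right)^{2} \approx 2.519 \cdot 10^{5} + 10090.0 i$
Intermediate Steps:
$P = 502$ ($P = 680 - 178 = 502$)
$w = i \sqrt{101}$ ($w = \sqrt{340 - 441} = \sqrt{-101} = i \sqrt{101} \approx 10.05 i$)
$\left(w + P\right)^{2} = \left(i \sqrt{101} + 502\right)^{2} = \left(502 + i \sqrt{101}\right)^{2}$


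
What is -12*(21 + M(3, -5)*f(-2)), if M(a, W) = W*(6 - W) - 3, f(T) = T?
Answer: -1644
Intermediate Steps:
M(a, W) = -3 + W*(6 - W)
-12*(21 + M(3, -5)*f(-2)) = -12*(21 + (-3 - 1*(-5)² + 6*(-5))*(-2)) = -12*(21 + (-3 - 1*25 - 30)*(-2)) = -12*(21 + (-3 - 25 - 30)*(-2)) = -12*(21 - 58*(-2)) = -12*(21 + 116) = -12*137 = -1644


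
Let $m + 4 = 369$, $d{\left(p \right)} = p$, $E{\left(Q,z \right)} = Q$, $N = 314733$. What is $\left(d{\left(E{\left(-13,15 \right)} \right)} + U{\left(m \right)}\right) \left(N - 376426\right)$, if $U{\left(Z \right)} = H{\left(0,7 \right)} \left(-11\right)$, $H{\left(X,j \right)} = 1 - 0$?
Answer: $1480632$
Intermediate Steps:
$H{\left(X,j \right)} = 1$ ($H{\left(X,j \right)} = 1 + 0 = 1$)
$m = 365$ ($m = -4 + 369 = 365$)
$U{\left(Z \right)} = -11$ ($U{\left(Z \right)} = 1 \left(-11\right) = -11$)
$\left(d{\left(E{\left(-13,15 \right)} \right)} + U{\left(m \right)}\right) \left(N - 376426\right) = \left(-13 - 11\right) \left(314733 - 376426\right) = \left(-24\right) \left(-61693\right) = 1480632$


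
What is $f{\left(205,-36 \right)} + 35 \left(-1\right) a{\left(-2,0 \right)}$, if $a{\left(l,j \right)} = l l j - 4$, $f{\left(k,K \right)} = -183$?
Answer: $-43$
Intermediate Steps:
$a{\left(l,j \right)} = -4 + j l^{2}$ ($a{\left(l,j \right)} = l^{2} j - 4 = j l^{2} - 4 = -4 + j l^{2}$)
$f{\left(205,-36 \right)} + 35 \left(-1\right) a{\left(-2,0 \right)} = -183 + 35 \left(-1\right) \left(-4 + 0 \left(-2\right)^{2}\right) = -183 - 35 \left(-4 + 0 \cdot 4\right) = -183 - 35 \left(-4 + 0\right) = -183 - -140 = -183 + 140 = -43$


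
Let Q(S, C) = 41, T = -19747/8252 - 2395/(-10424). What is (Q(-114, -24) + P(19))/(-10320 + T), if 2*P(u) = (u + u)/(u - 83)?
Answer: -7002471845/1775801181096 ≈ -0.0039433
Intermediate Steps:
P(u) = u/(-83 + u) (P(u) = ((u + u)/(u - 83))/2 = ((2*u)/(-83 + u))/2 = (2*u/(-83 + u))/2 = u/(-83 + u))
T = -46519797/21504712 (T = -19747*1/8252 - 2395*(-1/10424) = -19747/8252 + 2395/10424 = -46519797/21504712 ≈ -2.1632)
(Q(-114, -24) + P(19))/(-10320 + T) = (41 + 19/(-83 + 19))/(-10320 - 46519797/21504712) = (41 + 19/(-64))/(-221975147637/21504712) = (41 + 19*(-1/64))*(-21504712/221975147637) = (41 - 19/64)*(-21504712/221975147637) = (2605/64)*(-21504712/221975147637) = -7002471845/1775801181096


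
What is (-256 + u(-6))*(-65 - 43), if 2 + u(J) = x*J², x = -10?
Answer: 66744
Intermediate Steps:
u(J) = -2 - 10*J²
(-256 + u(-6))*(-65 - 43) = (-256 + (-2 - 10*(-6)²))*(-65 - 43) = (-256 + (-2 - 10*36))*(-108) = (-256 + (-2 - 360))*(-108) = (-256 - 362)*(-108) = -618*(-108) = 66744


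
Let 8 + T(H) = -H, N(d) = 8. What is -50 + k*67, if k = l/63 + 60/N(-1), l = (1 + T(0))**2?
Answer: 9083/18 ≈ 504.61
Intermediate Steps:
T(H) = -8 - H
l = 49 (l = (1 + (-8 - 1*0))**2 = (1 + (-8 + 0))**2 = (1 - 8)**2 = (-7)**2 = 49)
k = 149/18 (k = 49/63 + 60/8 = 49*(1/63) + 60*(1/8) = 7/9 + 15/2 = 149/18 ≈ 8.2778)
-50 + k*67 = -50 + (149/18)*67 = -50 + 9983/18 = 9083/18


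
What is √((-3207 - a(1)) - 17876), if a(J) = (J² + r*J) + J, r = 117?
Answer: I*√21202 ≈ 145.61*I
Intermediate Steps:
a(J) = J² + 118*J (a(J) = (J² + 117*J) + J = J² + 118*J)
√((-3207 - a(1)) - 17876) = √((-3207 - (118 + 1)) - 17876) = √((-3207 - 119) - 17876) = √(-3326 - 17876) = √(-21202) = I*√21202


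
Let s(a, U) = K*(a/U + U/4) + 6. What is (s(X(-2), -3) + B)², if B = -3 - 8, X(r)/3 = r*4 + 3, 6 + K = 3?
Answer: 5041/16 ≈ 315.06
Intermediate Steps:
K = -3 (K = -6 + 3 = -3)
X(r) = 9 + 12*r (X(r) = 3*(r*4 + 3) = 3*(4*r + 3) = 3*(3 + 4*r) = 9 + 12*r)
s(a, U) = 6 - 3*U/4 - 3*a/U (s(a, U) = -3*(a/U + U/4) + 6 = -3*(U/4 + a/U) + 6 = (-3*U/4 - 3*a/U) + 6 = 6 - 3*U/4 - 3*a/U)
B = -11
(s(X(-2), -3) + B)² = ((6 - ¾*(-3) - 3*(9 + 12*(-2))/(-3)) - 11)² = ((6 + 9/4 - 3*(9 - 24)*(-⅓)) - 11)² = ((6 + 9/4 - 3*(-15)*(-⅓)) - 11)² = ((6 + 9/4 - 15) - 11)² = (-27/4 - 11)² = (-71/4)² = 5041/16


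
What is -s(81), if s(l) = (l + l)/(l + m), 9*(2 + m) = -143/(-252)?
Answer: -367416/179315 ≈ -2.0490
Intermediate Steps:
m = -4393/2268 (m = -2 + (-143/(-252))/9 = -2 + (-143*(-1/252))/9 = -2 + (⅑)*(143/252) = -2 + 143/2268 = -4393/2268 ≈ -1.9369)
s(l) = 2*l/(-4393/2268 + l) (s(l) = (l + l)/(l - 4393/2268) = (2*l)/(-4393/2268 + l) = 2*l/(-4393/2268 + l))
-s(81) = -4536*81/(-4393 + 2268*81) = -4536*81/(-4393 + 183708) = -4536*81/179315 = -1*367416/179315 = -367416/179315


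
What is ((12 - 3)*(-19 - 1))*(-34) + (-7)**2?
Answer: 6169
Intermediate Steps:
((12 - 3)*(-19 - 1))*(-34) + (-7)**2 = (9*(-20))*(-34) + 49 = -180*(-34) + 49 = 6120 + 49 = 6169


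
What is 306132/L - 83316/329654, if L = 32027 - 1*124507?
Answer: -13577837751/3810800240 ≈ -3.5630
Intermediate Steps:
L = -92480 (L = 32027 - 124507 = -92480)
306132/L - 83316/329654 = 306132/(-92480) - 83316/329654 = 306132*(-1/92480) - 83316*1/329654 = -76533/23120 - 41658/164827 = -13577837751/3810800240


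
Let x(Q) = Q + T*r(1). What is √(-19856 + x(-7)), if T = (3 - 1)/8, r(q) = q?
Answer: I*√79451/2 ≈ 140.94*I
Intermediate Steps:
T = ¼ (T = 2*(⅛) = ¼ ≈ 0.25000)
x(Q) = ¼ + Q (x(Q) = Q + (¼)*1 = Q + ¼ = ¼ + Q)
√(-19856 + x(-7)) = √(-19856 + (¼ - 7)) = √(-19856 - 27/4) = √(-79451/4) = I*√79451/2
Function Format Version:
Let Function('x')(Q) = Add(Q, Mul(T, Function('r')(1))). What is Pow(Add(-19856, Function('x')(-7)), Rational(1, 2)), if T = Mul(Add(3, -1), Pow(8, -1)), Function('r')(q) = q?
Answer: Mul(Rational(1, 2), I, Pow(79451, Rational(1, 2))) ≈ Mul(140.94, I)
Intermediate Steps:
T = Rational(1, 4) (T = Mul(2, Rational(1, 8)) = Rational(1, 4) ≈ 0.25000)
Function('x')(Q) = Add(Rational(1, 4), Q) (Function('x')(Q) = Add(Q, Mul(Rational(1, 4), 1)) = Add(Q, Rational(1, 4)) = Add(Rational(1, 4), Q))
Pow(Add(-19856, Function('x')(-7)), Rational(1, 2)) = Pow(Add(-19856, Add(Rational(1, 4), -7)), Rational(1, 2)) = Pow(Add(-19856, Rational(-27, 4)), Rational(1, 2)) = Pow(Rational(-79451, 4), Rational(1, 2)) = Mul(Rational(1, 2), I, Pow(79451, Rational(1, 2)))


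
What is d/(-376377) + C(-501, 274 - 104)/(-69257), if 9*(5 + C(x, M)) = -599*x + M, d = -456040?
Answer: 57086084024/78200225667 ≈ 0.73000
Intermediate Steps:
C(x, M) = -5 - 599*x/9 + M/9 (C(x, M) = -5 + (-599*x + M)/9 = -5 + (M - 599*x)/9 = -5 + (-599*x/9 + M/9) = -5 - 599*x/9 + M/9)
d/(-376377) + C(-501, 274 - 104)/(-69257) = -456040/(-376377) + (-5 - 599/9*(-501) + (274 - 104)/9)/(-69257) = -456040*(-1/376377) + (-5 + 100033/3 + (1/9)*170)*(-1/69257) = 456040/376377 + (-5 + 100033/3 + 170/9)*(-1/69257) = 456040/376377 + (300224/9)*(-1/69257) = 456040/376377 - 300224/623313 = 57086084024/78200225667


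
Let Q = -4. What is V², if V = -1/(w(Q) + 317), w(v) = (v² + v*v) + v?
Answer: 1/119025 ≈ 8.4016e-6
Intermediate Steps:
w(v) = v + 2*v² (w(v) = (v² + v²) + v = 2*v² + v = v + 2*v²)
V = -1/345 (V = -1/(-4*(1 + 2*(-4)) + 317) = -1/(-4*(1 - 8) + 317) = -1/(-4*(-7) + 317) = -1/(28 + 317) = -1/345 ≈ -0.0028986)
V² = (-1/345)² = 1/119025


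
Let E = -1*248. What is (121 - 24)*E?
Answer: -24056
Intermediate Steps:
E = -248
(121 - 24)*E = (121 - 24)*(-248) = 97*(-248) = -24056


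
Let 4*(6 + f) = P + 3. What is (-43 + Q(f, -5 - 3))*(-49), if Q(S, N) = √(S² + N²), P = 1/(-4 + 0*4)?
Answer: 2107 - 49*√23609/16 ≈ 1636.4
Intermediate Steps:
P = -¼ (P = 1/(-4 + 0) = 1/(-4) = -¼ ≈ -0.25000)
f = -85/16 (f = -6 + (-¼ + 3)/4 = -6 + (¼)*(11/4) = -6 + 11/16 = -85/16 ≈ -5.3125)
Q(S, N) = √(N² + S²)
(-43 + Q(f, -5 - 3))*(-49) = (-43 + √((-5 - 3)² + (-85/16)²))*(-49) = (-43 + √((-8)² + 7225/256))*(-49) = (-43 + √(64 + 7225/256))*(-49) = (-43 + √(23609/256))*(-49) = (-43 + √23609/16)*(-49) = 2107 - 49*√23609/16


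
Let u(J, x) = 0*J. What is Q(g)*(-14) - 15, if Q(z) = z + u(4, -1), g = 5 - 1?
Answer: -71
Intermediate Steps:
u(J, x) = 0
g = 4
Q(z) = z (Q(z) = z + 0 = z)
Q(g)*(-14) - 15 = 4*(-14) - 15 = -56 - 15 = -71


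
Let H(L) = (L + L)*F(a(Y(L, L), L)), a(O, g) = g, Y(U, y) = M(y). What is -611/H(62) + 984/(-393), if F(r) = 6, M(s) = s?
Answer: -324073/97464 ≈ -3.3251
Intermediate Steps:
Y(U, y) = y
H(L) = 12*L (H(L) = (L + L)*6 = (2*L)*6 = 12*L)
-611/H(62) + 984/(-393) = -611/(12*62) + 984/(-393) = -611/744 + 984*(-1/393) = -611*1/744 - 328/131 = -611/744 - 328/131 = -324073/97464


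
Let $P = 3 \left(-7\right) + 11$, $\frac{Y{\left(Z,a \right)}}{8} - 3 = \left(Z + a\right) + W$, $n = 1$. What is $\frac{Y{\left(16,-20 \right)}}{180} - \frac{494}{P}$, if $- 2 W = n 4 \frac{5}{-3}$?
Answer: $\frac{6683}{135} \approx 49.504$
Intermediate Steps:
$W = \frac{10}{3}$ ($W = - \frac{1 \cdot 4 \frac{5}{-3}}{2} = - \frac{4 \cdot 5 \left(- \frac{1}{3}\right)}{2} = - \frac{4 \left(- \frac{5}{3}\right)}{2} = \left(- \frac{1}{2}\right) \left(- \frac{20}{3}\right) = \frac{10}{3} \approx 3.3333$)
$Y{\left(Z,a \right)} = \frac{152}{3} + 8 Z + 8 a$ ($Y{\left(Z,a \right)} = 24 + 8 \left(\left(Z + a\right) + \frac{10}{3}\right) = 24 + 8 \left(\frac{10}{3} + Z + a\right) = 24 + \left(\frac{80}{3} + 8 Z + 8 a\right) = \frac{152}{3} + 8 Z + 8 a$)
$P = -10$ ($P = -21 + 11 = -10$)
$\frac{Y{\left(16,-20 \right)}}{180} - \frac{494}{P} = \frac{\frac{152}{3} + 8 \cdot 16 + 8 \left(-20\right)}{180} - \frac{494}{-10} = \left(\frac{152}{3} + 128 - 160\right) \frac{1}{180} - - \frac{247}{5} = \frac{56}{3} \cdot \frac{1}{180} + \frac{247}{5} = \frac{14}{135} + \frac{247}{5} = \frac{6683}{135}$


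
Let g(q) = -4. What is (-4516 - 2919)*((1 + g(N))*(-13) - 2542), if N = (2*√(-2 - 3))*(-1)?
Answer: 18609805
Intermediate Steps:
N = -2*I*√5 (N = (2*√(-5))*(-1) = (2*(I*√5))*(-1) = (2*I*√5)*(-1) = -2*I*√5 ≈ -4.4721*I)
(-4516 - 2919)*((1 + g(N))*(-13) - 2542) = (-4516 - 2919)*((1 - 4)*(-13) - 2542) = -7435*(-3*(-13) - 2542) = -7435*(39 - 2542) = -7435*(-2503) = 18609805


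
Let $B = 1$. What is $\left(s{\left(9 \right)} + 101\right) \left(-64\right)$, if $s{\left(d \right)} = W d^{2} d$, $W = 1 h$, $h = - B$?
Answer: $40192$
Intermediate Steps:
$h = -1$ ($h = \left(-1\right) 1 = -1$)
$W = -1$ ($W = 1 \left(-1\right) = -1$)
$s{\left(d \right)} = - d^{3}$ ($s{\left(d \right)} = - d^{2} d = - d^{3}$)
$\left(s{\left(9 \right)} + 101\right) \left(-64\right) = \left(- 9^{3} + 101\right) \left(-64\right) = \left(\left(-1\right) 729 + 101\right) \left(-64\right) = \left(-729 + 101\right) \left(-64\right) = \left(-628\right) \left(-64\right) = 40192$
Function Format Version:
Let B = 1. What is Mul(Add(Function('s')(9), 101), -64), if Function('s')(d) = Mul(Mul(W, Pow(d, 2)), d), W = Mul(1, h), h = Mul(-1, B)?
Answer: 40192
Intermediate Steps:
h = -1 (h = Mul(-1, 1) = -1)
W = -1 (W = Mul(1, -1) = -1)
Function('s')(d) = Mul(-1, Pow(d, 3)) (Function('s')(d) = Mul(Mul(-1, Pow(d, 2)), d) = Mul(-1, Pow(d, 3)))
Mul(Add(Function('s')(9), 101), -64) = Mul(Add(Mul(-1, Pow(9, 3)), 101), -64) = Mul(Add(Mul(-1, 729), 101), -64) = Mul(Add(-729, 101), -64) = Mul(-628, -64) = 40192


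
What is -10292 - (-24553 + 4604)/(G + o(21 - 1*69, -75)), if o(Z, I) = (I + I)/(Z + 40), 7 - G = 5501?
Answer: -225484888/21901 ≈ -10296.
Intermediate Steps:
G = -5494 (G = 7 - 1*5501 = 7 - 5501 = -5494)
o(Z, I) = 2*I/(40 + Z) (o(Z, I) = (2*I)/(40 + Z) = 2*I/(40 + Z))
-10292 - (-24553 + 4604)/(G + o(21 - 1*69, -75)) = -10292 - (-24553 + 4604)/(-5494 + 2*(-75)/(40 + (21 - 1*69))) = -10292 - (-19949)/(-5494 + 2*(-75)/(40 + (21 - 69))) = -10292 - (-19949)/(-5494 + 2*(-75)/(40 - 48)) = -10292 - (-19949)/(-5494 + 2*(-75)/(-8)) = -10292 - (-19949)/(-5494 + 2*(-75)*(-⅛)) = -10292 - (-19949)/(-5494 + 75/4) = -10292 - (-19949)/(-21901/4) = -10292 - (-19949)*(-4)/21901 = -10292 - 1*79796/21901 = -10292 - 79796/21901 = -225484888/21901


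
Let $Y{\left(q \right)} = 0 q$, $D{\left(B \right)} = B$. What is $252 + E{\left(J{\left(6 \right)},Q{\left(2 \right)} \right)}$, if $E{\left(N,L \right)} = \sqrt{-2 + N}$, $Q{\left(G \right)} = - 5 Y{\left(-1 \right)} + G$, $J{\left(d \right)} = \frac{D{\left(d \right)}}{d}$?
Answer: $252 + i \approx 252.0 + 1.0 i$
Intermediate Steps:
$Y{\left(q \right)} = 0$
$J{\left(d \right)} = 1$ ($J{\left(d \right)} = \frac{d}{d} = 1$)
$Q{\left(G \right)} = G$ ($Q{\left(G \right)} = \left(-5\right) 0 + G = 0 + G = G$)
$252 + E{\left(J{\left(6 \right)},Q{\left(2 \right)} \right)} = 252 + \sqrt{-2 + 1} = 252 + \sqrt{-1} = 252 + i$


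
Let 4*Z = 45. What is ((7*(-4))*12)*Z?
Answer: -3780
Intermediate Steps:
Z = 45/4 (Z = (¼)*45 = 45/4 ≈ 11.250)
((7*(-4))*12)*Z = ((7*(-4))*12)*(45/4) = -28*12*(45/4) = -336*45/4 = -3780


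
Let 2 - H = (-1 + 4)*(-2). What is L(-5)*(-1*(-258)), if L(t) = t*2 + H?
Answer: -516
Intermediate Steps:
H = 8 (H = 2 - (-1 + 4)*(-2) = 2 - 3*(-2) = 2 - 1*(-6) = 2 + 6 = 8)
L(t) = 8 + 2*t (L(t) = t*2 + 8 = 2*t + 8 = 8 + 2*t)
L(-5)*(-1*(-258)) = (8 + 2*(-5))*(-1*(-258)) = (8 - 10)*258 = -2*258 = -516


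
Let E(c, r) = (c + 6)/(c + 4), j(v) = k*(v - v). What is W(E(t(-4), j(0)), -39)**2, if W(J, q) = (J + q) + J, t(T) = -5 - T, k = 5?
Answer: 11449/9 ≈ 1272.1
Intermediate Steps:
j(v) = 0 (j(v) = 5*(v - v) = 5*0 = 0)
E(c, r) = (6 + c)/(4 + c)
W(J, q) = q + 2*J
W(E(t(-4), j(0)), -39)**2 = (-39 + 2*((6 + (-5 - 1*(-4)))/(4 + (-5 - 1*(-4)))))**2 = (-39 + 2*((6 + (-5 + 4))/(4 + (-5 + 4))))**2 = (-39 + 2*((6 - 1)/(4 - 1)))**2 = (-39 + 2*(5/3))**2 = (-39 + 10/3)**2 = (-107/3)**2 = 11449/9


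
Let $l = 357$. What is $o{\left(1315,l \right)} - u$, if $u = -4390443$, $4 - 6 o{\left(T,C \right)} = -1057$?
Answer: $\frac{26343719}{6} \approx 4.3906 \cdot 10^{6}$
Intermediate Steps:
$o{\left(T,C \right)} = \frac{1061}{6}$ ($o{\left(T,C \right)} = \frac{2}{3} - - \frac{1057}{6} = \frac{2}{3} + \frac{1057}{6} = \frac{1061}{6}$)
$o{\left(1315,l \right)} - u = \frac{1061}{6} - -4390443 = \frac{1061}{6} + 4390443 = \frac{26343719}{6}$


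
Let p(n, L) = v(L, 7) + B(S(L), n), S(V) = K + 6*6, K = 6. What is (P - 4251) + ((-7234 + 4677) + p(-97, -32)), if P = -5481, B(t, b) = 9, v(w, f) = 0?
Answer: -12280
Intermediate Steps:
S(V) = 42 (S(V) = 6 + 6*6 = 6 + 36 = 42)
p(n, L) = 9 (p(n, L) = 0 + 9 = 9)
(P - 4251) + ((-7234 + 4677) + p(-97, -32)) = (-5481 - 4251) + ((-7234 + 4677) + 9) = -9732 + (-2557 + 9) = -9732 - 2548 = -12280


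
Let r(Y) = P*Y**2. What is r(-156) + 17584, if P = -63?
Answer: -1515584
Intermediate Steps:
r(Y) = -63*Y**2
r(-156) + 17584 = -63*(-156)**2 + 17584 = -63*24336 + 17584 = -1533168 + 17584 = -1515584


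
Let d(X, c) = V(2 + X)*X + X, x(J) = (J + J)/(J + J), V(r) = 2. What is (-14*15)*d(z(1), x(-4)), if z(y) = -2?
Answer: 1260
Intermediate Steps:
x(J) = 1 (x(J) = (2*J)/((2*J)) = (2*J)*(1/(2*J)) = 1)
d(X, c) = 3*X (d(X, c) = 2*X + X = 3*X)
(-14*15)*d(z(1), x(-4)) = (-14*15)*(3*(-2)) = -210*(-6) = 1260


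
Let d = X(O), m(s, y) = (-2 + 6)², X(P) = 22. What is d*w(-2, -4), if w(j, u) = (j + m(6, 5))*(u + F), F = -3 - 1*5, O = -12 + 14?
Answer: -3696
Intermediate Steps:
O = 2
F = -8 (F = -3 - 5 = -8)
m(s, y) = 16 (m(s, y) = 4² = 16)
w(j, u) = (-8 + u)*(16 + j) (w(j, u) = (j + 16)*(u - 8) = (16 + j)*(-8 + u) = (-8 + u)*(16 + j))
d = 22
d*w(-2, -4) = 22*(-128 - 8*(-2) + 16*(-4) - 2*(-4)) = 22*(-128 + 16 - 64 + 8) = 22*(-168) = -3696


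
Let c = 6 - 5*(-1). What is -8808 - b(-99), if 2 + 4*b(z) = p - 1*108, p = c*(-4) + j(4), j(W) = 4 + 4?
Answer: -17543/2 ≈ -8771.5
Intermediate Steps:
j(W) = 8
c = 11 (c = 6 + 5 = 11)
p = -36 (p = 11*(-4) + 8 = -44 + 8 = -36)
b(z) = -73/2 (b(z) = -½ + (-36 - 1*108)/4 = -½ + (-36 - 108)/4 = -½ + (¼)*(-144) = -½ - 36 = -73/2)
-8808 - b(-99) = -8808 - 1*(-73/2) = -8808 + 73/2 = -17543/2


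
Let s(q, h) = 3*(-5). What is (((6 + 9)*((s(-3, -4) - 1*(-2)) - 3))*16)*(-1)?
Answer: 3840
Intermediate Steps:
s(q, h) = -15
(((6 + 9)*((s(-3, -4) - 1*(-2)) - 3))*16)*(-1) = (((6 + 9)*((-15 - 1*(-2)) - 3))*16)*(-1) = ((15*((-15 + 2) - 3))*16)*(-1) = ((15*(-13 - 3))*16)*(-1) = ((15*(-16))*16)*(-1) = -240*16*(-1) = -3840*(-1) = 3840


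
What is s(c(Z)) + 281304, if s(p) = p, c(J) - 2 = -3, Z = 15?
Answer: 281303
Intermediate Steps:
c(J) = -1 (c(J) = 2 - 3 = -1)
s(c(Z)) + 281304 = -1 + 281304 = 281303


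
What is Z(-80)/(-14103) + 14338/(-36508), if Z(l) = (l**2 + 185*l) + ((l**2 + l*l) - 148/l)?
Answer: -1814557769/2574361620 ≈ -0.70486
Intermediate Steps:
Z(l) = -148/l + 3*l**2 + 185*l (Z(l) = (l**2 + 185*l) + ((l**2 + l**2) - 148/l) = (l**2 + 185*l) + (2*l**2 - 148/l) = (l**2 + 185*l) + (-148/l + 2*l**2) = -148/l + 3*l**2 + 185*l)
Z(-80)/(-14103) + 14338/(-36508) = ((-148 + (-80)**2*(185 + 3*(-80)))/(-80))/(-14103) + 14338/(-36508) = -(-148 + 6400*(185 - 240))/80*(-1/14103) + 14338*(-1/36508) = -(-148 + 6400*(-55))/80*(-1/14103) - 7169/18254 = -(-148 - 352000)/80*(-1/14103) - 7169/18254 = -1/80*(-352148)*(-1/14103) - 7169/18254 = (88037/20)*(-1/14103) - 7169/18254 = -88037/282060 - 7169/18254 = -1814557769/2574361620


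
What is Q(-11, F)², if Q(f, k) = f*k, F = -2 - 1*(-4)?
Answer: 484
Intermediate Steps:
F = 2 (F = -2 + 4 = 2)
Q(-11, F)² = (-11*2)² = (-22)² = 484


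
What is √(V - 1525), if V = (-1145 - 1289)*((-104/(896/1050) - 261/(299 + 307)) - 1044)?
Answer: 5*√4630867271/202 ≈ 1684.4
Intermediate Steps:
V = 1146870375/404 (V = -2434*((-104/(896*(1/1050)) - 261/606) - 1044) = -2434*((-104/64/75 - 261*1/606) - 1044) = -2434*((-104*75/64 - 87/202) - 1044) = -2434*((-975/8 - 87/202) - 1044) = -2434*(-98823/808 - 1044) = -2434*(-942375/808) = 1146870375/404 ≈ 2.8388e+6)
√(V - 1525) = √(1146870375/404 - 1525) = √(1146254275/404) = 5*√4630867271/202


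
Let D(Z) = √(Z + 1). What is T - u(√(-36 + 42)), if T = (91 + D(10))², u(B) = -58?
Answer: 8350 + 182*√11 ≈ 8953.6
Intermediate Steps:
D(Z) = √(1 + Z)
T = (91 + √11)² (T = (91 + √(1 + 10))² = (91 + √11)² ≈ 8895.6)
T - u(√(-36 + 42)) = (91 + √11)² - 1*(-58) = (91 + √11)² + 58 = 58 + (91 + √11)²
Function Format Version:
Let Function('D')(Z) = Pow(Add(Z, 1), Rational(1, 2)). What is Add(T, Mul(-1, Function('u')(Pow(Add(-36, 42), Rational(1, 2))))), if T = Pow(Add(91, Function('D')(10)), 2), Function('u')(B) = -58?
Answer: Add(8350, Mul(182, Pow(11, Rational(1, 2)))) ≈ 8953.6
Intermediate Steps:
Function('D')(Z) = Pow(Add(1, Z), Rational(1, 2))
T = Pow(Add(91, Pow(11, Rational(1, 2))), 2) (T = Pow(Add(91, Pow(Add(1, 10), Rational(1, 2))), 2) = Pow(Add(91, Pow(11, Rational(1, 2))), 2) ≈ 8895.6)
Add(T, Mul(-1, Function('u')(Pow(Add(-36, 42), Rational(1, 2))))) = Add(Pow(Add(91, Pow(11, Rational(1, 2))), 2), Mul(-1, -58)) = Add(Pow(Add(91, Pow(11, Rational(1, 2))), 2), 58) = Add(58, Pow(Add(91, Pow(11, Rational(1, 2))), 2))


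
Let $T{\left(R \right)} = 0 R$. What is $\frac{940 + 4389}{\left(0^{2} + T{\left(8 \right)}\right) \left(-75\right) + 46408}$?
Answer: $\frac{5329}{46408} \approx 0.11483$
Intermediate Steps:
$T{\left(R \right)} = 0$
$\frac{940 + 4389}{\left(0^{2} + T{\left(8 \right)}\right) \left(-75\right) + 46408} = \frac{940 + 4389}{\left(0^{2} + 0\right) \left(-75\right) + 46408} = \frac{5329}{\left(0 + 0\right) \left(-75\right) + 46408} = \frac{5329}{0 \left(-75\right) + 46408} = \frac{5329}{0 + 46408} = \frac{5329}{46408}$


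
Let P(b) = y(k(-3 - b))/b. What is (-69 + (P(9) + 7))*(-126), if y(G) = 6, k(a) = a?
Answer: 7728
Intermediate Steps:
P(b) = 6/b
(-69 + (P(9) + 7))*(-126) = (-69 + (6/9 + 7))*(-126) = (-69 + (6*(1/9) + 7))*(-126) = (-69 + (2/3 + 7))*(-126) = (-69 + 23/3)*(-126) = -184/3*(-126) = 7728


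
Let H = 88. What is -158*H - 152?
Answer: -14056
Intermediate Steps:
-158*H - 152 = -158*88 - 152 = -13904 - 152 = -14056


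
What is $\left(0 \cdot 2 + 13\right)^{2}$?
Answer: $169$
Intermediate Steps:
$\left(0 \cdot 2 + 13\right)^{2} = \left(0 + 13\right)^{2} = 13^{2} = 169$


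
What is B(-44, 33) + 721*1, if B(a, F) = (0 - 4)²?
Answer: 737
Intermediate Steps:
B(a, F) = 16 (B(a, F) = (-4)² = 16)
B(-44, 33) + 721*1 = 16 + 721*1 = 16 + 721 = 737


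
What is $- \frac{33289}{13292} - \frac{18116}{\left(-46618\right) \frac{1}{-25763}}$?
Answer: $- \frac{3102613721469}{309823228} \approx -10014.0$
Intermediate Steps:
$- \frac{33289}{13292} - \frac{18116}{\left(-46618\right) \frac{1}{-25763}} = \left(-33289\right) \frac{1}{13292} - \frac{18116}{\left(-46618\right) \left(- \frac{1}{25763}\right)} = - \frac{33289}{13292} - \frac{18116}{\frac{46618}{25763}} = - \frac{33289}{13292} - \frac{233361254}{23309} = - \frac{3102613721469}{309823228}$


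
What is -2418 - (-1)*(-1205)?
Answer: -3623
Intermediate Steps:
-2418 - (-1)*(-1205) = -2418 - 1*1205 = -2418 - 1205 = -3623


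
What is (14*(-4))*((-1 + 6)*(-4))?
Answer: 1120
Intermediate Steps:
(14*(-4))*((-1 + 6)*(-4)) = -280*(-4) = -56*(-20) = 1120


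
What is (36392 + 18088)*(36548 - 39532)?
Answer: -162568320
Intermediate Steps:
(36392 + 18088)*(36548 - 39532) = 54480*(-2984) = -162568320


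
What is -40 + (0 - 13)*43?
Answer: -599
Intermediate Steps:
-40 + (0 - 13)*43 = -40 - 13*43 = -40 - 559 = -599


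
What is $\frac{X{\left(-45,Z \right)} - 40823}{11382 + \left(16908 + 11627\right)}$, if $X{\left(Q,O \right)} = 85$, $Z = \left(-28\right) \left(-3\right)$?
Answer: $- \frac{40738}{39917} \approx -1.0206$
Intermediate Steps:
$Z = 84$
$\frac{X{\left(-45,Z \right)} - 40823}{11382 + \left(16908 + 11627\right)} = \frac{85 - 40823}{11382 + \left(16908 + 11627\right)} = - \frac{40738}{11382 + 28535} = - \frac{40738}{39917}$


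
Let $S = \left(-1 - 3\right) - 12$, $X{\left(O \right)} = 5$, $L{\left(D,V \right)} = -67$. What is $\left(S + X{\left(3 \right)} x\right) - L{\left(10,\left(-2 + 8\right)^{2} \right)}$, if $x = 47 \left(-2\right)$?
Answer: $-419$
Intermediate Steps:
$x = -94$
$S = -16$ ($S = \left(-1 - 3\right) - 12 = -4 - 12 = -16$)
$\left(S + X{\left(3 \right)} x\right) - L{\left(10,\left(-2 + 8\right)^{2} \right)} = \left(-16 + 5 \left(-94\right)\right) - -67 = \left(-16 - 470\right) + 67 = -486 + 67 = -419$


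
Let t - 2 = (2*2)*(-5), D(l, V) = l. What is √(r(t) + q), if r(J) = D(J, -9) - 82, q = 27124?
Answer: 4*√1689 ≈ 164.39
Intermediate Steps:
t = -18 (t = 2 + (2*2)*(-5) = 2 + 4*(-5) = 2 - 20 = -18)
r(J) = -82 + J (r(J) = J - 82 = -82 + J)
√(r(t) + q) = √((-82 - 18) + 27124) = √(-100 + 27124) = √27024 = 4*√1689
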